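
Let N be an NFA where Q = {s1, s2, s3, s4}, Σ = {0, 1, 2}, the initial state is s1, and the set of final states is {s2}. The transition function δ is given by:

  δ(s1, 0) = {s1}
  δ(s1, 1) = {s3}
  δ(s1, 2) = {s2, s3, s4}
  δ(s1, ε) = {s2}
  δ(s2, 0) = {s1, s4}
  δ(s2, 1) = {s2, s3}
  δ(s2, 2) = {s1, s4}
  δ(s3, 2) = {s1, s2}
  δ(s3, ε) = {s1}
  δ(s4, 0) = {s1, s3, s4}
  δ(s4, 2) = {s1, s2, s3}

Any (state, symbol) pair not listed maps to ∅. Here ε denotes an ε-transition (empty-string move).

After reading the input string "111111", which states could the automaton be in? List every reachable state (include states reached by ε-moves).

{s1, s2, s3}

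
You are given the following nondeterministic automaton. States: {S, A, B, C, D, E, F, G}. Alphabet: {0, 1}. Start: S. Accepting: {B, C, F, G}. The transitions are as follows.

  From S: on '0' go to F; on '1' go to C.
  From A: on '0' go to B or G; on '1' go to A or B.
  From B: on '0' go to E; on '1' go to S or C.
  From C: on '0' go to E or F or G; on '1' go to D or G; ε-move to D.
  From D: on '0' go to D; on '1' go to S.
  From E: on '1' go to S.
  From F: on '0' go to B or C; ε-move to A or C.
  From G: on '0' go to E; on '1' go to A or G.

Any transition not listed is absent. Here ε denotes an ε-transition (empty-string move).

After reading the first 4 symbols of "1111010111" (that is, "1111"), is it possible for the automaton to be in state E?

Start in {S}.
Read '1': {S} → {C, D}.
Read '1': {C, D} → {S, D, G}.
Read '1': {S, D, G} → {S, A, C, D, G}.
Read '1': {S, A, C, D, G} → {S, A, B, C, D, G}.
State E is not in {S, A, B, C, D, G}.

No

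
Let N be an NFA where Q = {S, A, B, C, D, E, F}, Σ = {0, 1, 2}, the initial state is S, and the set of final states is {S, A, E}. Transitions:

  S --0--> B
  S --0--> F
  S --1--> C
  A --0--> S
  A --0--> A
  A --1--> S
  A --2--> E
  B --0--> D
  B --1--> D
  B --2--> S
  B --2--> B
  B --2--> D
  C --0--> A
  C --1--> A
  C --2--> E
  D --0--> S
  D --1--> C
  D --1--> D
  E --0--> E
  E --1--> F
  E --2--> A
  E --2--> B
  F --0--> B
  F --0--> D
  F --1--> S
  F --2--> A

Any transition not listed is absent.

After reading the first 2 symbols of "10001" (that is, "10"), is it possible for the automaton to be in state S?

Start in {S}.
Read '1': {S} → {C}.
Read '0': {C} → {A}.
State S is not in {A}.

No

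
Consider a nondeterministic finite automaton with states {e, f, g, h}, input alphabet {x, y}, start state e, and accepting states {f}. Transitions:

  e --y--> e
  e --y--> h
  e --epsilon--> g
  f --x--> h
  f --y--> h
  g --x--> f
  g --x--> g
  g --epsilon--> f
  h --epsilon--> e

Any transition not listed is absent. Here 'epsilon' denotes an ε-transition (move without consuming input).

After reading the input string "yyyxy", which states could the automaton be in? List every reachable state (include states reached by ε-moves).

{e, f, g, h}

Start: ε-closure({e}) = {e, f, g}.
Read 'y': {e, f, g} → {e, f, g, h}.
Read 'y': {e, f, g, h} → {e, f, g, h}.
Read 'y': {e, f, g, h} → {e, f, g, h}.
Read 'x': {e, f, g, h} → {e, f, g, h}.
Read 'y': {e, f, g, h} → {e, f, g, h}.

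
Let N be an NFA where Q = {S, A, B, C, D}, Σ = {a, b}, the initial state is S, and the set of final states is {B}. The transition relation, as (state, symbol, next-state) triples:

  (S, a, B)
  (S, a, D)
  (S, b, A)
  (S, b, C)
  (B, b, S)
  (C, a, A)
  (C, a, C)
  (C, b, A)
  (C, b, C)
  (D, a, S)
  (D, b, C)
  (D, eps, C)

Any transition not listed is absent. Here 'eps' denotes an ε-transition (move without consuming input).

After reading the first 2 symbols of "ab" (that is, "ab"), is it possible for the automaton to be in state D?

Start in {S}.
Read 'a': {S} → {B, C, D}.
Read 'b': {B, C, D} → {S, A, C}.
State D is not in {S, A, C}.

No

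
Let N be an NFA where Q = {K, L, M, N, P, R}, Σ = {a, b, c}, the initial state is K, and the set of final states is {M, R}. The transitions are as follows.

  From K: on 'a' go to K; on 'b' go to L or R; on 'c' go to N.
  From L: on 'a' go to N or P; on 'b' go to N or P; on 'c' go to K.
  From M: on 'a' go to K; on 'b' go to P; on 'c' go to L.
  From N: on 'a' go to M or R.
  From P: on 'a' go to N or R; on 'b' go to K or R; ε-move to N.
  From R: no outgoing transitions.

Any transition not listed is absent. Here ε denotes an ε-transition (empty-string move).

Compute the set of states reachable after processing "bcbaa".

Start in {K}.
Read 'b': {K} → {L, R}.
Read 'c': {L, R} → {K}.
Read 'b': {K} → {L, R}.
Read 'a': {L, R} → {N, P}.
Read 'a': {N, P} → {M, N, R}.

{M, N, R}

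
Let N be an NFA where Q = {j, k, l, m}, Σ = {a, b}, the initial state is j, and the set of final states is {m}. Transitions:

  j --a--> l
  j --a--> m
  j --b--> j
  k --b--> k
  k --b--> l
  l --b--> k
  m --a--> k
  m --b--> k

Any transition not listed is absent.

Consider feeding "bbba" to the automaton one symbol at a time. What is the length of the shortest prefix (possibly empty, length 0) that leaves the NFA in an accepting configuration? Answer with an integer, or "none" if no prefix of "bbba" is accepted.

Start in {j}.
Read 'b': {j} → {j}.
Read 'b': {j} → {j}.
Read 'b': {j} → {j}.
Read 'a': {j} → {l, m}.
None of the earlier sets intersect F, but {l, m} does.

4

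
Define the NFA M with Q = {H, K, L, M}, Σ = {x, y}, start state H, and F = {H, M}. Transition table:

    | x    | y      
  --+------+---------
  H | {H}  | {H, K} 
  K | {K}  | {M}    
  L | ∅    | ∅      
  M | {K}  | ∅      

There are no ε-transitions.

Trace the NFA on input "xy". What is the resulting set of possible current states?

Start in {H}.
Read 'x': {H} → {H}.
Read 'y': {H} → {H, K}.

{H, K}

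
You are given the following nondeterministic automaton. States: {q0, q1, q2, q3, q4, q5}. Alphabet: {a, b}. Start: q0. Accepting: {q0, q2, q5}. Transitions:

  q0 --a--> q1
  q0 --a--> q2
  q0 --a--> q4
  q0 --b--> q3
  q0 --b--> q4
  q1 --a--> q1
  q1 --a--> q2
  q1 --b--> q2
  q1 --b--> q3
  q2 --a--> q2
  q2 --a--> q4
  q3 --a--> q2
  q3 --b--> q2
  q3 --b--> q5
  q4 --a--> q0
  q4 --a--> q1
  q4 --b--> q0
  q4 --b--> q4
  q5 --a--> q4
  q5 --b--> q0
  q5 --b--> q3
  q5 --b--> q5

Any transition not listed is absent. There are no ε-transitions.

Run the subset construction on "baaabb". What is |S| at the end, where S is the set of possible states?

Start in {q0}.
Read 'b': {q0} → {q3, q4}.
Read 'a': {q3, q4} → {q0, q1, q2}.
Read 'a': {q0, q1, q2} → {q1, q2, q4}.
Read 'a': {q1, q2, q4} → {q0, q1, q2, q4}.
Read 'b': {q0, q1, q2, q4} → {q0, q2, q3, q4}.
Read 'b': {q0, q2, q3, q4} → {q0, q2, q3, q4, q5}.
That set has 5 states.

5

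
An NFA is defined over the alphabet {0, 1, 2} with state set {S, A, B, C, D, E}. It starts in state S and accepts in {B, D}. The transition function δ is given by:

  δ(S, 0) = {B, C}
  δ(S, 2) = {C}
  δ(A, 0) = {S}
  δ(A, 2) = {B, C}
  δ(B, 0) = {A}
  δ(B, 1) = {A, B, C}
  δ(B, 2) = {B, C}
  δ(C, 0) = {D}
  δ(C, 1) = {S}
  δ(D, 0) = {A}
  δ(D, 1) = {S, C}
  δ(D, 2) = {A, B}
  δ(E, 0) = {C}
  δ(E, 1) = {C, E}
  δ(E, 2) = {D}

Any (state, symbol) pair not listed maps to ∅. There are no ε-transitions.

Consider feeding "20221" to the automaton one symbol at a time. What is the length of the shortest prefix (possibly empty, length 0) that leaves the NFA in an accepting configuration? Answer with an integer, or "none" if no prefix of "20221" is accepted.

2

Start in {S}.
Read '2': {S} → {C}.
Read '0': {C} → {D}.
None of the earlier sets intersect F, but {D} does.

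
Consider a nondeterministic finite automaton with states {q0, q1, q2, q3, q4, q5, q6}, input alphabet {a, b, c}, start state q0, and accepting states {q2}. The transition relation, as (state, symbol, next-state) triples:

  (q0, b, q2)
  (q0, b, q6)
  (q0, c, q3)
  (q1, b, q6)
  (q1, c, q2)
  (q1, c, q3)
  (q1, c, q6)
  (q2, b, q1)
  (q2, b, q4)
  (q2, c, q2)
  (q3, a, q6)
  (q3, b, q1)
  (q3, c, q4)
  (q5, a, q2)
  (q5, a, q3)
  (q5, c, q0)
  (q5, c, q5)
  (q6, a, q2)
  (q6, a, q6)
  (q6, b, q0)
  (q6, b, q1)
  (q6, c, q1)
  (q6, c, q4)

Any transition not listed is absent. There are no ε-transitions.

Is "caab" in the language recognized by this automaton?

No

Start in {q0}.
Read 'c': q0→{q3}; now {q3}.
Read 'a': q3→{q6}; now {q6}.
Read 'a': q6→{q2, q6}; now {q2, q6}.
Read 'b': q2→{q1, q4}, q6→{q0, q1}; now {q0, q1, q4}.
The final set {q0, q1, q4} contains no accepting state.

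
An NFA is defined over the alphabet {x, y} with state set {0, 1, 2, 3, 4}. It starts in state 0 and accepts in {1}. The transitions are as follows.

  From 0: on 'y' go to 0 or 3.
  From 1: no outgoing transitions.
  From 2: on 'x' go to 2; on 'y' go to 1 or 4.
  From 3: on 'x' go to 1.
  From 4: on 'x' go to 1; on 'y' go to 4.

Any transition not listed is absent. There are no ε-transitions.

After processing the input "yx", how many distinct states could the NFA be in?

1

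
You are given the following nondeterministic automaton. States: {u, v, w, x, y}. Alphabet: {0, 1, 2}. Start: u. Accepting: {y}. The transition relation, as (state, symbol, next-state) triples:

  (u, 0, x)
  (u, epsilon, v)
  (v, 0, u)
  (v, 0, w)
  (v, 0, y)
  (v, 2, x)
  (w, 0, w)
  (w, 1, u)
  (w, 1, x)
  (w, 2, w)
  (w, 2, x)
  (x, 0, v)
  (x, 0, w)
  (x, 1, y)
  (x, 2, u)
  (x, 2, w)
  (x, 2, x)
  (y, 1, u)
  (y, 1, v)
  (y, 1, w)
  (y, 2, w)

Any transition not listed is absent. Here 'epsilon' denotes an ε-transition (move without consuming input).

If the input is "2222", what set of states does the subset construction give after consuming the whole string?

Start: ε-closure({u}) = {u, v}.
Read '2': {u, v} → {x}.
Read '2': {x} → {u, v, w, x}.
Read '2': {u, v, w, x} → {u, v, w, x}.
Read '2': {u, v, w, x} → {u, v, w, x}.

{u, v, w, x}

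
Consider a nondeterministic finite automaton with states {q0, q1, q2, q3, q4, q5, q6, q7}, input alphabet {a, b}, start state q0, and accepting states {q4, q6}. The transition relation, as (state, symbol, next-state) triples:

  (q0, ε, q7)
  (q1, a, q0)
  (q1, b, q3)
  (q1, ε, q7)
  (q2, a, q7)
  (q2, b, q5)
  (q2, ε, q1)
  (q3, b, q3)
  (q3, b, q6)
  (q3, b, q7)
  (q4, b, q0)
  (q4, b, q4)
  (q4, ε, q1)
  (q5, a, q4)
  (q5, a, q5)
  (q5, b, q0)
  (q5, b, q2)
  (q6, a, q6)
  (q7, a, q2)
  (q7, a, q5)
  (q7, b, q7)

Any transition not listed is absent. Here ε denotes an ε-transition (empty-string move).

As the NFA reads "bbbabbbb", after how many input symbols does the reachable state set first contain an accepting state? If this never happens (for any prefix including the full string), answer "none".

6

Start: ε-closure({q0}) = {q0, q7}.
Read 'b': {q0, q7} → {q7}.
Read 'b': {q7} → {q7}.
Read 'b': {q7} → {q7}.
Read 'a': {q7} → {q1, q2, q5, q7}.
Read 'b': {q1, q2, q5, q7} → {q0, q1, q2, q3, q5, q7}.
Read 'b': {q0, q1, q2, q3, q5, q7} → {q0, q1, q2, q3, q5, q6, q7}.
None of the earlier sets intersect F, but {q0, q1, q2, q3, q5, q6, q7} does.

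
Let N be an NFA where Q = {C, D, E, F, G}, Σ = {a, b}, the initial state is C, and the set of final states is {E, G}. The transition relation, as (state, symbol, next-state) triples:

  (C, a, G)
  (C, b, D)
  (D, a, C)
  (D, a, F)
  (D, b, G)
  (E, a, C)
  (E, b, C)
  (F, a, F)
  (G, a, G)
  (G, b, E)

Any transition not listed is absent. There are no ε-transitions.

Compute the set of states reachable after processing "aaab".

{E}

Start in {C}.
Read 'a': C→{G}; now {G}.
Read 'a': G→{G}; now {G}.
Read 'a': G→{G}; now {G}.
Read 'b': G→{E}; now {E}.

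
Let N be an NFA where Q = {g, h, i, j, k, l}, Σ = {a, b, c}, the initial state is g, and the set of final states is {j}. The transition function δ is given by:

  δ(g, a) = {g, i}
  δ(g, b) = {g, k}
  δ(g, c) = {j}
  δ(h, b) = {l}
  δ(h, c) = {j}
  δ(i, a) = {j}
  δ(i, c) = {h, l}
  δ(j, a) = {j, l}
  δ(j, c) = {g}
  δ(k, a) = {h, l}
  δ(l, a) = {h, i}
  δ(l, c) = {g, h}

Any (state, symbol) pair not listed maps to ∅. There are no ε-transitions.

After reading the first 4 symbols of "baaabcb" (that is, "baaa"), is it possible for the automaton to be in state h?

No

Start in {g}.
Read 'b': {g} → {g, k}.
Read 'a': {g, k} → {g, h, i, l}.
Read 'a': {g, h, i, l} → {g, h, i, j}.
Read 'a': {g, h, i, j} → {g, i, j, l}.
State h is not in {g, i, j, l}.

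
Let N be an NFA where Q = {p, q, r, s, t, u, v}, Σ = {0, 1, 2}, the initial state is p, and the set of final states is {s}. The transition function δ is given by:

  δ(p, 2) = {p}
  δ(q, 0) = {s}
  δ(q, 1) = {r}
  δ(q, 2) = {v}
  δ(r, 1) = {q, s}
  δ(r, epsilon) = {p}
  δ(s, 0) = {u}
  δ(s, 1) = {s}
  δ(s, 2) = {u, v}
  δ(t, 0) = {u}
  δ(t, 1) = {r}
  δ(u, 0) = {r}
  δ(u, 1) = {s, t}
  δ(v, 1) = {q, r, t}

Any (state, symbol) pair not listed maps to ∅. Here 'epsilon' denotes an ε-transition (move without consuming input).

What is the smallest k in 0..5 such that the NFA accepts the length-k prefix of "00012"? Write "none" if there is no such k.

none

Start in {p}.
Read '0': {p} → ∅.
The set is empty and remains empty for the remaining 4 symbols.
No reachable set along the way intersects F.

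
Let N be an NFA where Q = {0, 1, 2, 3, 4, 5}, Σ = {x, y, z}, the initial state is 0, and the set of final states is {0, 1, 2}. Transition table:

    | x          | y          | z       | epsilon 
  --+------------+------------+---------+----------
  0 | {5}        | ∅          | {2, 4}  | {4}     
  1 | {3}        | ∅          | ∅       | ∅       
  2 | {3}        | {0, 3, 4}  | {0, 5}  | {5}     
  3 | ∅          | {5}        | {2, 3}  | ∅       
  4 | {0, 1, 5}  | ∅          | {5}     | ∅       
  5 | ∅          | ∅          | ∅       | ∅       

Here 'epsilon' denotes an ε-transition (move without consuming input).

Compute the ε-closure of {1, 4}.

{1, 4}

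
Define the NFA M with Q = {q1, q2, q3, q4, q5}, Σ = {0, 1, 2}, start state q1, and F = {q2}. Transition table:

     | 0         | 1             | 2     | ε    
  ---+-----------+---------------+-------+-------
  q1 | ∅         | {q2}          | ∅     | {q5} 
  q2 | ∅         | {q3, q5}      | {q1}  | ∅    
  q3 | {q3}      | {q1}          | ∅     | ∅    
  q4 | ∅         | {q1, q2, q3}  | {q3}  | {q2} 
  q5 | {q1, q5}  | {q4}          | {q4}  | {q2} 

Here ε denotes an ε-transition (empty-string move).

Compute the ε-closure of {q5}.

{q2, q5}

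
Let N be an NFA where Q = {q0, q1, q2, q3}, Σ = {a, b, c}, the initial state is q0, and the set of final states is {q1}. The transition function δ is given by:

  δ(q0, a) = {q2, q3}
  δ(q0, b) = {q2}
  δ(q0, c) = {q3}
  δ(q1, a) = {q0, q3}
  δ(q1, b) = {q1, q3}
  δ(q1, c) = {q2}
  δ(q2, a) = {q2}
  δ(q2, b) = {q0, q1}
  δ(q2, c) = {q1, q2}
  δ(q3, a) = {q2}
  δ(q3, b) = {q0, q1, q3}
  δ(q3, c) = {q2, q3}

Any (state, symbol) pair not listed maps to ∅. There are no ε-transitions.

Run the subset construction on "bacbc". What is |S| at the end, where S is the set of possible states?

2

Start in {q0}.
Read 'b': {q0} → {q2}.
Read 'a': {q2} → {q2}.
Read 'c': {q2} → {q1, q2}.
Read 'b': {q1, q2} → {q0, q1, q3}.
Read 'c': {q0, q1, q3} → {q2, q3}.
That set has 2 states.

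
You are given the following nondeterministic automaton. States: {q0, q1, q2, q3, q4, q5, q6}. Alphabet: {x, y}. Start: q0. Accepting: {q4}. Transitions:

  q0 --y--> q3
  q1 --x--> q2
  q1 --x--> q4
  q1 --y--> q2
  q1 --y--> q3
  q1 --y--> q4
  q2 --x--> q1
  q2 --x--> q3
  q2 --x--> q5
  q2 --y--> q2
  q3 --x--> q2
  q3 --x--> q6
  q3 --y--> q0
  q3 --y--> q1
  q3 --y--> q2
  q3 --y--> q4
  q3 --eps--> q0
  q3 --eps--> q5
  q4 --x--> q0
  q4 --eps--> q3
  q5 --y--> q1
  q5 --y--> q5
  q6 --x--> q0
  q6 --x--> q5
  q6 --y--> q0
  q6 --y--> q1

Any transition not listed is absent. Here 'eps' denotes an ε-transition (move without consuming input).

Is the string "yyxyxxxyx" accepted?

Yes

Start in {q0}.
Read 'y': {q0} → {q0, q3, q5}.
Read 'y': {q0, q3, q5} → {q0, q1, q2, q3, q4, q5}.
Read 'x': {q0, q1, q2, q3, q4, q5} → {q0, q1, q2, q3, q4, q5, q6}.
Read 'y': {q0, q1, q2, q3, q4, q5, q6} → {q0, q1, q2, q3, q4, q5}.
Read 'x': {q0, q1, q2, q3, q4, q5} → {q0, q1, q2, q3, q4, q5, q6}.
Read 'x': {q0, q1, q2, q3, q4, q5, q6} → {q0, q1, q2, q3, q4, q5, q6}.
Read 'x': {q0, q1, q2, q3, q4, q5, q6} → {q0, q1, q2, q3, q4, q5, q6}.
Read 'y': {q0, q1, q2, q3, q4, q5, q6} → {q0, q1, q2, q3, q4, q5}.
Read 'x': {q0, q1, q2, q3, q4, q5} → {q0, q1, q2, q3, q4, q5, q6}.
The final set {q0, q1, q2, q3, q4, q5, q6} contains the accepting state q4.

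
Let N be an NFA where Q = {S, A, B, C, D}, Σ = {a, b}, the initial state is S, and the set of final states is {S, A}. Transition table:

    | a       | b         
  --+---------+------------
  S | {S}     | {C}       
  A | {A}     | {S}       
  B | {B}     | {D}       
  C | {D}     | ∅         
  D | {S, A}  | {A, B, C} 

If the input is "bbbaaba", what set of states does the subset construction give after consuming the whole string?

∅

Start in {S}.
Read 'b': {S} → {C}.
Read 'b': {C} → ∅.
The set is empty and remains empty for the remaining 5 symbols.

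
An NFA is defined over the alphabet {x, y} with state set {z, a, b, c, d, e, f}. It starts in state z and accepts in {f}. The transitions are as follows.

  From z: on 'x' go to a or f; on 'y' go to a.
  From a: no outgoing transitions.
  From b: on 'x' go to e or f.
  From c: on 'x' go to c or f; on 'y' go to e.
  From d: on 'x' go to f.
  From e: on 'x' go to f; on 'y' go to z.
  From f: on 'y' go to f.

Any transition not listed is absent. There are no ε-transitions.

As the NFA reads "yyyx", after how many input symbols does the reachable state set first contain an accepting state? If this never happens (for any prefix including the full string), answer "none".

Start in {z}.
Read 'y': {z} → {a}.
Read 'y': {a} → ∅.
The set is empty and remains empty for the remaining 2 symbols.
No reachable set along the way intersects F.

none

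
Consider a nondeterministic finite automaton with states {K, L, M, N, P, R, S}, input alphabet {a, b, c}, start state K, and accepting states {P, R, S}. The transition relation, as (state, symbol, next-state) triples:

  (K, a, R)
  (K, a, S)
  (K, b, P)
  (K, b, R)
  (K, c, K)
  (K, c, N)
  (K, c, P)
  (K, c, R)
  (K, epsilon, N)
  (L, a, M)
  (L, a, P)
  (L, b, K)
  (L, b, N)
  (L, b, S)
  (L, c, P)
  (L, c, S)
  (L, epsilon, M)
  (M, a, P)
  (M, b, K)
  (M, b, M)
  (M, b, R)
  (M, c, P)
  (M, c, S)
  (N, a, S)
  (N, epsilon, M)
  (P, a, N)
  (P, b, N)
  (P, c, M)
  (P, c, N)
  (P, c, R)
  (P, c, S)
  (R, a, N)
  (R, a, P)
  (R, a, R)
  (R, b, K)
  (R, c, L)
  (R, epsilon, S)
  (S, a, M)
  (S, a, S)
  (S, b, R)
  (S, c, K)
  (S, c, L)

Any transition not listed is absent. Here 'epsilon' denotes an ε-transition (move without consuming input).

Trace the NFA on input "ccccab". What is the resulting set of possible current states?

{K, M, N, R, S}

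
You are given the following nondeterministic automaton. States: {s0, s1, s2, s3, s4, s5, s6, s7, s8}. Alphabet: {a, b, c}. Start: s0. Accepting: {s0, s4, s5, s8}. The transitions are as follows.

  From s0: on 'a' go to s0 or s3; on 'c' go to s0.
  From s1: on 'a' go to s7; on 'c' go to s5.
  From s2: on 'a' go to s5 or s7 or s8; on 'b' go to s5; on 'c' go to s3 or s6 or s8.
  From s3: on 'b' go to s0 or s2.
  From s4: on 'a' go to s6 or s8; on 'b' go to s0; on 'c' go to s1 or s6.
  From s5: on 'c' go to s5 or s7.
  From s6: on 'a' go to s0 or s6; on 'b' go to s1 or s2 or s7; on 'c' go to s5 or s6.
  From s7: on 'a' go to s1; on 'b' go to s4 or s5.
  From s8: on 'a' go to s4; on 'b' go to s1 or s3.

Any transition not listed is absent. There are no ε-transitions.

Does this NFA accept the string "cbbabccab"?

No

Start in {s0}.
Read 'c': {s0} → {s0}.
Read 'b': {s0} → ∅.
The set is empty and remains empty for the remaining 7 symbols.
The final set ∅ contains no accepting state.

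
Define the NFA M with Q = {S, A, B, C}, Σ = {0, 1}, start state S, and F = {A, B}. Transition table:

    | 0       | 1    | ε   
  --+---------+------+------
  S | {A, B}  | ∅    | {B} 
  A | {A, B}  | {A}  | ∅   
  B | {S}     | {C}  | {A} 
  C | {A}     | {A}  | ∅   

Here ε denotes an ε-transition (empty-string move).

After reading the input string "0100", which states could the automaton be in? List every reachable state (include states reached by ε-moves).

{S, A, B}

Start: ε-closure({S}) = {S, A, B}.
Read '0': S→{A, B}, A→{A, B}, B→{S}; now {S, A, B}.
Read '1': S→∅, A→{A}, B→{C}; now {A, C}.
Read '0': A→{A, B}, C→{A}; now {A, B}.
Read '0': A→{A, B}, B→{S}; now {S, A, B}.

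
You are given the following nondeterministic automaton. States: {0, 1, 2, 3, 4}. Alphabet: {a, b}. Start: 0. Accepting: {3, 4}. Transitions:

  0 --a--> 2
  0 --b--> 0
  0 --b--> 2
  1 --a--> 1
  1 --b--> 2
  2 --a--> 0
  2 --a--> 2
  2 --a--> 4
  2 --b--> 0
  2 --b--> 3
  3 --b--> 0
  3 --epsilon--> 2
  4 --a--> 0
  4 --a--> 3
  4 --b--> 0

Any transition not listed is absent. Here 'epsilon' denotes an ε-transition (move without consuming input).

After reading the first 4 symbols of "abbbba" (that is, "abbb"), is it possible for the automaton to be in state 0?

Start in {0}.
Read 'a': 0→{2}; now {2}.
Read 'b': 2→{0, 3}; union {0, 3}; ε-closure = {0, 2, 3}.
Read 'b': 0→{0, 2}, 2→{0, 3}, 3→{0}; now {0, 2, 3}.
Read 'b': 0→{0, 2}, 2→{0, 3}, 3→{0}; now {0, 2, 3}.
State 0 is in {0, 2, 3}.

Yes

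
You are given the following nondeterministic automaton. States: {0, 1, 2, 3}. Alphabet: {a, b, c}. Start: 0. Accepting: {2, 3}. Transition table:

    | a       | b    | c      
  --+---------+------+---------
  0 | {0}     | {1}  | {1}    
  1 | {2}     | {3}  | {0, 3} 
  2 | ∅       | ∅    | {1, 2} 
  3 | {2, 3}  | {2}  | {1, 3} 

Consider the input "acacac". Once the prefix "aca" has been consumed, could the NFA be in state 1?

No

Start in {0}.
Read 'a': {0} → {0}.
Read 'c': {0} → {1}.
Read 'a': {1} → {2}.
State 1 is not in {2}.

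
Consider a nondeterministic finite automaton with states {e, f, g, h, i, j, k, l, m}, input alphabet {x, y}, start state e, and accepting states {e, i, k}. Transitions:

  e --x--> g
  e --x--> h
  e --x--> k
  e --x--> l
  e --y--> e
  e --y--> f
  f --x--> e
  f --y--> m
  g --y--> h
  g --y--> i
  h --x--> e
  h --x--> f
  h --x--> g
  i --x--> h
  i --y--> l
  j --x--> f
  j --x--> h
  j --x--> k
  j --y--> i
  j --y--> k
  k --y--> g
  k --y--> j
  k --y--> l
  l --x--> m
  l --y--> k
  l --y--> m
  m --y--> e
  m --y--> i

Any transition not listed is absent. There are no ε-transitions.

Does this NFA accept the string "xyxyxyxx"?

Yes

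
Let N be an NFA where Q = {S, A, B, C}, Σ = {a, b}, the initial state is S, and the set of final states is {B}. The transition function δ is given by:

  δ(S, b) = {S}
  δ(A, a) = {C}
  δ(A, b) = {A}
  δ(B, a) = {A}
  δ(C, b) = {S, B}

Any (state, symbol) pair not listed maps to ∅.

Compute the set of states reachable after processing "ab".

∅

Start in {S}.
Read 'a': {S} → ∅.
The set is empty and remains empty for the remaining 1 symbol.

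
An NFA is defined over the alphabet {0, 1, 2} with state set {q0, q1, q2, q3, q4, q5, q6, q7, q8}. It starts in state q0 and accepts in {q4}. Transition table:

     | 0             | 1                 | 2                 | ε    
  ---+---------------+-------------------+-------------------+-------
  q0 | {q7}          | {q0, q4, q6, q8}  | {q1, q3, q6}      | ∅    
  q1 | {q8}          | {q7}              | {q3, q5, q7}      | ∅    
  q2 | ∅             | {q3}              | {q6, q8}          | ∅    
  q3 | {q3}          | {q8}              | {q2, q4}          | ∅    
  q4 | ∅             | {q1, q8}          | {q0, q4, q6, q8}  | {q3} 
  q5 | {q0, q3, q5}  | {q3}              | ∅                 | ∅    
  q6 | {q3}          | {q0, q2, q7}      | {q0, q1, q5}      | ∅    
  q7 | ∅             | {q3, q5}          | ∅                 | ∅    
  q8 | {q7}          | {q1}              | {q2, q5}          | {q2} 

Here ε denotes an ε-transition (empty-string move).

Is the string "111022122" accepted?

Yes

Start in {q0}.
Read '1': q0→{q0, q4, q6, q8}; union {q0, q4, q6, q8}; ε-closure = {q0, q2, q3, q4, q6, q8}.
Read '1': q0→{q0, q4, q6, q8}, q2→{q3}, q3→{q8}, q4→{q1, q8}, q6→{q0, q2, q7}, q8→{q1}; now {q0, q1, q2, q3, q4, q6, q7, q8}.
Read '1': q0→{q0, q4, q6, q8}, q1→{q7}, q2→{q3}, q3→{q8}, q4→{q1, q8}, q6→{q0, q2, q7}, q7→{q3, q5}, q8→{q1}; now {q0, q1, q2, q3, q4, q5, q6, q7, q8}.
Read '0': q0→{q7}, q1→{q8}, q2→∅, q3→{q3}, q4→∅, q5→{q0, q3, q5}, q6→{q3}, q7→∅, q8→{q7}; union {q0, q3, q5, q7, q8}; ε-closure = {q0, q2, q3, q5, q7, q8}.
Read '2': q0→{q1, q3, q6}, q2→{q6, q8}, q3→{q2, q4}, q5→∅, q7→∅, q8→{q2, q5}; now {q1, q2, q3, q4, q5, q6, q8}.
Read '2': q1→{q3, q5, q7}, q2→{q6, q8}, q3→{q2, q4}, q4→{q0, q4, q6, q8}, q5→∅, q6→{q0, q1, q5}, q8→{q2, q5}; now {q0, q1, q2, q3, q4, q5, q6, q7, q8}.
Read '1': q0→{q0, q4, q6, q8}, q1→{q7}, q2→{q3}, q3→{q8}, q4→{q1, q8}, q5→{q3}, q6→{q0, q2, q7}, q7→{q3, q5}, q8→{q1}; now {q0, q1, q2, q3, q4, q5, q6, q7, q8}.
Read '2': q0→{q1, q3, q6}, q1→{q3, q5, q7}, q2→{q6, q8}, q3→{q2, q4}, q4→{q0, q4, q6, q8}, q5→∅, q6→{q0, q1, q5}, q7→∅, q8→{q2, q5}; now {q0, q1, q2, q3, q4, q5, q6, q7, q8}.
Read '2': q0→{q1, q3, q6}, q1→{q3, q5, q7}, q2→{q6, q8}, q3→{q2, q4}, q4→{q0, q4, q6, q8}, q5→∅, q6→{q0, q1, q5}, q7→∅, q8→{q2, q5}; now {q0, q1, q2, q3, q4, q5, q6, q7, q8}.
The final set {q0, q1, q2, q3, q4, q5, q6, q7, q8} contains the accepting state q4.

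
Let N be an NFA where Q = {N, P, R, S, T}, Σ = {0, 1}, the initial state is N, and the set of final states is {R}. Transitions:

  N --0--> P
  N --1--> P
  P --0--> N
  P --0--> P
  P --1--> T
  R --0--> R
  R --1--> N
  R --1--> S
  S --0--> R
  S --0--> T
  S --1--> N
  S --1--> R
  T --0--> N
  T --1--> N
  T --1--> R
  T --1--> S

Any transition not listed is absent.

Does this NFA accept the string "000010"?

No

Start in {N}.
Read '0': {N} → {P}.
Read '0': {P} → {N, P}.
Read '0': {N, P} → {N, P}.
Read '0': {N, P} → {N, P}.
Read '1': {N, P} → {P, T}.
Read '0': {P, T} → {N, P}.
The final set {N, P} contains no accepting state.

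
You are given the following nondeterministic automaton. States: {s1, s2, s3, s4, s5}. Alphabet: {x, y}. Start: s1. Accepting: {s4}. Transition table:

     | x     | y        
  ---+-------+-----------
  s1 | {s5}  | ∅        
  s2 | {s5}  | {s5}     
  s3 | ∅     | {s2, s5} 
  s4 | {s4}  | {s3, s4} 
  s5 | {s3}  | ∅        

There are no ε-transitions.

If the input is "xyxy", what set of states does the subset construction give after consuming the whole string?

Start in {s1}.
Read 'x': {s1} → {s5}.
Read 'y': {s5} → ∅.
The set is empty and remains empty for the remaining 2 symbols.

∅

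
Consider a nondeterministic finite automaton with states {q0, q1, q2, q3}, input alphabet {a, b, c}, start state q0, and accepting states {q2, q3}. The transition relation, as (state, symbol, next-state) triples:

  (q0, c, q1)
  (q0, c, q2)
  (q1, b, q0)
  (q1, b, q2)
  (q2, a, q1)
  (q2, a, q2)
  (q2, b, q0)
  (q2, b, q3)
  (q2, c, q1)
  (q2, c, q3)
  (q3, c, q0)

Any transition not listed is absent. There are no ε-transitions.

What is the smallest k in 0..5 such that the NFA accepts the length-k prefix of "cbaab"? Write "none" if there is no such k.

Start in {q0}.
Read 'c': {q0} → {q1, q2}.
None of the earlier sets intersect F, but {q1, q2} does.

1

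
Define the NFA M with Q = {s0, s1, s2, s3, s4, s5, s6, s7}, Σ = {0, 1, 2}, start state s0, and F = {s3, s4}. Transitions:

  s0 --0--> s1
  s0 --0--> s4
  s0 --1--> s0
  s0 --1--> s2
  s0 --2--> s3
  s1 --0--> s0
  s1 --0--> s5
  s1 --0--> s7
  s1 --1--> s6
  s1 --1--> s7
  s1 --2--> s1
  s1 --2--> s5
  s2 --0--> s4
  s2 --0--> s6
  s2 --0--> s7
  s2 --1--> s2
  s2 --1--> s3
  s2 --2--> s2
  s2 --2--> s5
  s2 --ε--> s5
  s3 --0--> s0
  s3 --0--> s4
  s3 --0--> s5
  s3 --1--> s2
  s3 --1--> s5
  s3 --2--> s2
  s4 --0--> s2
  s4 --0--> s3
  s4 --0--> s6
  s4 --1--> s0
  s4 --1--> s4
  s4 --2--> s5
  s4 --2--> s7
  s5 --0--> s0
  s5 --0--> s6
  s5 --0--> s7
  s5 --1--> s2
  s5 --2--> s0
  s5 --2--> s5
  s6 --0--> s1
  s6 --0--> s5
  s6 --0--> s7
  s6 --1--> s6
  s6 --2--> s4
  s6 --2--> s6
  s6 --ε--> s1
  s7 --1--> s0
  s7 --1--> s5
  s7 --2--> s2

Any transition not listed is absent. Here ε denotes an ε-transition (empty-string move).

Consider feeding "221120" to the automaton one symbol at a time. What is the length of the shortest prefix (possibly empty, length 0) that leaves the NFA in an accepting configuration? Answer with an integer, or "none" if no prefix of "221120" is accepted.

Start in {s0}.
Read '2': s0→{s3}; now {s3}.
None of the earlier sets intersect F, but {s3} does.

1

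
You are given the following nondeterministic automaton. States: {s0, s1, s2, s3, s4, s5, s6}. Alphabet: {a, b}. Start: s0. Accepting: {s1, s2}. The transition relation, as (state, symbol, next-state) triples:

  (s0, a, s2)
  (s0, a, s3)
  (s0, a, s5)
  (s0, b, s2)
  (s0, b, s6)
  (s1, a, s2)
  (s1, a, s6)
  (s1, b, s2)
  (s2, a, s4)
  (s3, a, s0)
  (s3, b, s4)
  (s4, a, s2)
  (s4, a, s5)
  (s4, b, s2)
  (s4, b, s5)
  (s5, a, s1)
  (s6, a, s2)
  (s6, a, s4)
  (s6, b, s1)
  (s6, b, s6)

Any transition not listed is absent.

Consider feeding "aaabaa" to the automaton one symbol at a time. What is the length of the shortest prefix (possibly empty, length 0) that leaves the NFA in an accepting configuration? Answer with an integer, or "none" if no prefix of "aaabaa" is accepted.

Start in {s0}.
Read 'a': s0→{s2, s3, s5}; now {s2, s3, s5}.
None of the earlier sets intersect F, but {s2, s3, s5} does.

1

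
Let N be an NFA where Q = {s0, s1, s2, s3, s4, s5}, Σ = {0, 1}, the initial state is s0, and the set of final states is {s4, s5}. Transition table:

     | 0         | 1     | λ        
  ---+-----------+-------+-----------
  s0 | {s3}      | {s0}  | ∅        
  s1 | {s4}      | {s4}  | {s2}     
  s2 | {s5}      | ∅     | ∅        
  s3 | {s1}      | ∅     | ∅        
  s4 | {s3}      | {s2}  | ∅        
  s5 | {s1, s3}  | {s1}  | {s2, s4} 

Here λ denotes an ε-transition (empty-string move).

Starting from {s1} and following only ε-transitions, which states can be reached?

{s1, s2}

Begin with {s1}.
ε-move s1 → s2; add s2.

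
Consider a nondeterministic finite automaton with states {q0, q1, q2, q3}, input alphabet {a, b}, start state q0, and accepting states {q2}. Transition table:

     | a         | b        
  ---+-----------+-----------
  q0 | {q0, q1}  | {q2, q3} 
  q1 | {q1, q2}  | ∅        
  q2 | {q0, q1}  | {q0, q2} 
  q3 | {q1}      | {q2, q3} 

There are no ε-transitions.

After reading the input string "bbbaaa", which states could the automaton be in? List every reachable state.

{q0, q1, q2}

Start in {q0}.
Read 'b': q0→{q2, q3}; now {q2, q3}.
Read 'b': q2→{q0, q2}, q3→{q2, q3}; now {q0, q2, q3}.
Read 'b': q0→{q2, q3}, q2→{q0, q2}, q3→{q2, q3}; now {q0, q2, q3}.
Read 'a': q0→{q0, q1}, q2→{q0, q1}, q3→{q1}; now {q0, q1}.
Read 'a': q0→{q0, q1}, q1→{q1, q2}; now {q0, q1, q2}.
Read 'a': q0→{q0, q1}, q1→{q1, q2}, q2→{q0, q1}; now {q0, q1, q2}.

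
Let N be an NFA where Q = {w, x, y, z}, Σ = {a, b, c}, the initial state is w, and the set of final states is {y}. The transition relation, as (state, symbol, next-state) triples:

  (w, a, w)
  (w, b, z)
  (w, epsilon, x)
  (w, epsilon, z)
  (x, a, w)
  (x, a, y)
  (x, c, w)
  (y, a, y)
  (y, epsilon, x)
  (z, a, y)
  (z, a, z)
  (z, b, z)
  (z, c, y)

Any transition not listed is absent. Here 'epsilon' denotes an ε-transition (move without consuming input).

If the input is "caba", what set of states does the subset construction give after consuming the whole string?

Start: ε-closure({w}) = {w, x, z}.
Read 'c': {w, x, z} → {w, x, y, z}.
Read 'a': {w, x, y, z} → {w, x, y, z}.
Read 'b': {w, x, y, z} → {z}.
Read 'a': {z} → {x, y, z}.

{x, y, z}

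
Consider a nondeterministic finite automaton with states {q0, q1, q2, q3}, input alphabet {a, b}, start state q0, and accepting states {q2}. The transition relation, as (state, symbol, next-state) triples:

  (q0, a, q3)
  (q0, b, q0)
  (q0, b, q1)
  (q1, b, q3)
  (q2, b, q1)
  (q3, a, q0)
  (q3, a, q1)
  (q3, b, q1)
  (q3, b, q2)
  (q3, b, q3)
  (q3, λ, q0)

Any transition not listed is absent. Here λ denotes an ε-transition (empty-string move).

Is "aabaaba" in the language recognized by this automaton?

Start in {q0}.
Read 'a': {q0} → {q0, q3}.
Read 'a': {q0, q3} → {q0, q1, q3}.
Read 'b': {q0, q1, q3} → {q0, q1, q2, q3}.
Read 'a': {q0, q1, q2, q3} → {q0, q1, q3}.
Read 'a': {q0, q1, q3} → {q0, q1, q3}.
Read 'b': {q0, q1, q3} → {q0, q1, q2, q3}.
Read 'a': {q0, q1, q2, q3} → {q0, q1, q3}.
The final set {q0, q1, q3} contains no accepting state.

No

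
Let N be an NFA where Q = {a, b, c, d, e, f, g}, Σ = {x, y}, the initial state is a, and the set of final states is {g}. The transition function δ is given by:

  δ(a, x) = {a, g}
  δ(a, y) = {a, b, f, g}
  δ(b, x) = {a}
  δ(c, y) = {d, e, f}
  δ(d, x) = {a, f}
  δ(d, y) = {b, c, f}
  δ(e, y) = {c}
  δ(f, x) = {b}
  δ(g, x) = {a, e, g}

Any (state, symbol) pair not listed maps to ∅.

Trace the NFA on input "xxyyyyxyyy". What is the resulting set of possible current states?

Start in {a}.
Read 'x': {a} → {a, g}.
Read 'x': {a, g} → {a, e, g}.
Read 'y': {a, e, g} → {a, b, c, f, g}.
Read 'y': {a, b, c, f, g} → {a, b, d, e, f, g}.
Read 'y': {a, b, d, e, f, g} → {a, b, c, f, g}.
Read 'y': {a, b, c, f, g} → {a, b, d, e, f, g}.
Read 'x': {a, b, d, e, f, g} → {a, b, e, f, g}.
Read 'y': {a, b, e, f, g} → {a, b, c, f, g}.
Read 'y': {a, b, c, f, g} → {a, b, d, e, f, g}.
Read 'y': {a, b, d, e, f, g} → {a, b, c, f, g}.

{a, b, c, f, g}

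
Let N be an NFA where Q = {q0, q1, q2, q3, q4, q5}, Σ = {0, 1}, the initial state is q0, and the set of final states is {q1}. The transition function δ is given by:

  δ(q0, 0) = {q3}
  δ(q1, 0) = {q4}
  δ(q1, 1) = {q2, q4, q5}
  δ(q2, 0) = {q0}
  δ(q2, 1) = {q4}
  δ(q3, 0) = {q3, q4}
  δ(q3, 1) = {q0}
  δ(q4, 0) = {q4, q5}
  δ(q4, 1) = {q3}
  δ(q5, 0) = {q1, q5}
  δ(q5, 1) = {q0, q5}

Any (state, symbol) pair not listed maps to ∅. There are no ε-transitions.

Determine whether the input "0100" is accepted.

No

Start in {q0}.
Read '0': q0→{q3}; now {q3}.
Read '1': q3→{q0}; now {q0}.
Read '0': q0→{q3}; now {q3}.
Read '0': q3→{q3, q4}; now {q3, q4}.
The final set {q3, q4} contains no accepting state.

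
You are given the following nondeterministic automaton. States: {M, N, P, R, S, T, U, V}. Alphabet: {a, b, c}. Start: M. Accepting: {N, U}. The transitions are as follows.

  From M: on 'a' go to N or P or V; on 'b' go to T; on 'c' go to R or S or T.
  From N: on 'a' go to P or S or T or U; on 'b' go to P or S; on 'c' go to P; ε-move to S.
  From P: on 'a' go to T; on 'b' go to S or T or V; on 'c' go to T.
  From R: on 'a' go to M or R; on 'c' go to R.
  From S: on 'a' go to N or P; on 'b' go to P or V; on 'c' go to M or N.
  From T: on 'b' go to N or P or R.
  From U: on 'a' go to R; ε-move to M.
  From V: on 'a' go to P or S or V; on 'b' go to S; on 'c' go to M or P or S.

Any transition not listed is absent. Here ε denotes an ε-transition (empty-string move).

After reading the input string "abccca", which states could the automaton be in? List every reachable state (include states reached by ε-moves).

{M, N, P, R, S, T, U, V}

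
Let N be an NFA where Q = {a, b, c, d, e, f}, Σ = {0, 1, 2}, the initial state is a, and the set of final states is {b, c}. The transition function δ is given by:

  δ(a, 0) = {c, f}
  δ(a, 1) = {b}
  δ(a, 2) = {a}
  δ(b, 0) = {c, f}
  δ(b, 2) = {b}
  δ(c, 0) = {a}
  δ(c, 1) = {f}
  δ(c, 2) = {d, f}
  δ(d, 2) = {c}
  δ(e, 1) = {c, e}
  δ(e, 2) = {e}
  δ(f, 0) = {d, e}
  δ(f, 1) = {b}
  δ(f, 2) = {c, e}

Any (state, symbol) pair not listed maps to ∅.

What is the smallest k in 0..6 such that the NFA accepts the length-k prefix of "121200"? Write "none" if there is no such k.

Start in {a}.
Read '1': a→{b}; now {b}.
None of the earlier sets intersect F, but {b} does.

1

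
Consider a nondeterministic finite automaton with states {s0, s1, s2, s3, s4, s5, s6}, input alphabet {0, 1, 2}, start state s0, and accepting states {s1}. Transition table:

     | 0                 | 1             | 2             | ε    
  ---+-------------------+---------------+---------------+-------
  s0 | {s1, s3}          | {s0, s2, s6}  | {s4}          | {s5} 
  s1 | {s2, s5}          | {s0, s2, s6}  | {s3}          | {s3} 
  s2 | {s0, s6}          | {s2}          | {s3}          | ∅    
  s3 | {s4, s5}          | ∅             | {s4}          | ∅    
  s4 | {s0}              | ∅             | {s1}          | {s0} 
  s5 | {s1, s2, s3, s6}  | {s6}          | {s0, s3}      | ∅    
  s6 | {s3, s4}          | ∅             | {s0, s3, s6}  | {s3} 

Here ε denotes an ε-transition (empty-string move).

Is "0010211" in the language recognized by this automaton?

Start: ε-closure({s0}) = {s0, s5}.
Read '0': s0→{s1, s3}, s5→{s1, s2, s3, s6}; now {s1, s2, s3, s6}.
Read '0': s1→{s2, s5}, s2→{s0, s6}, s3→{s4, s5}, s6→{s3, s4}; now {s0, s2, s3, s4, s5, s6}.
Read '1': s0→{s0, s2, s6}, s2→{s2}, s3→∅, s4→∅, s5→{s6}, s6→∅; union {s0, s2, s6}; ε-closure = {s0, s2, s3, s5, s6}.
Read '0': s0→{s1, s3}, s2→{s0, s6}, s3→{s4, s5}, s5→{s1, s2, s3, s6}, s6→{s3, s4}; now {s0, s1, s2, s3, s4, s5, s6}.
Read '2': s0→{s4}, s1→{s3}, s2→{s3}, s3→{s4}, s4→{s1}, s5→{s0, s3}, s6→{s0, s3, s6}; union {s0, s1, s3, s4, s6}; ε-closure = {s0, s1, s3, s4, s5, s6}.
Read '1': s0→{s0, s2, s6}, s1→{s0, s2, s6}, s3→∅, s4→∅, s5→{s6}, s6→∅; union {s0, s2, s6}; ε-closure = {s0, s2, s3, s5, s6}.
Read '1': s0→{s0, s2, s6}, s2→{s2}, s3→∅, s5→{s6}, s6→∅; union {s0, s2, s6}; ε-closure = {s0, s2, s3, s5, s6}.
The final set {s0, s2, s3, s5, s6} contains no accepting state.

No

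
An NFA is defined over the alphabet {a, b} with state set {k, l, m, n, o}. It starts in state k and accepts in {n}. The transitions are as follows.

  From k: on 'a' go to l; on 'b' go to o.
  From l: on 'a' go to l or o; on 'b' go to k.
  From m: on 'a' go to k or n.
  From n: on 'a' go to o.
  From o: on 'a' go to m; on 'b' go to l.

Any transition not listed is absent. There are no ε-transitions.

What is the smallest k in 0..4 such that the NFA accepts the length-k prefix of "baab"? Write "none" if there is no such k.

3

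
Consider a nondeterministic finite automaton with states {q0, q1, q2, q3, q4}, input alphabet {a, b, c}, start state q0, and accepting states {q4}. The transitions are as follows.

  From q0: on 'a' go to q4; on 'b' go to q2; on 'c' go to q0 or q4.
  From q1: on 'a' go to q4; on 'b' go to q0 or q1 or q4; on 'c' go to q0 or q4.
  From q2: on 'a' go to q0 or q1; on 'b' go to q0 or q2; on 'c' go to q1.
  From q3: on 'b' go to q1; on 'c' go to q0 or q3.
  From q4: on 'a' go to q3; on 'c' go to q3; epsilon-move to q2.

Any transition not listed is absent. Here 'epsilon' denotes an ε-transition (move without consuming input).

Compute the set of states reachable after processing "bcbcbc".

Start in {q0}.
Read 'b': {q0} → {q2}.
Read 'c': {q2} → {q1}.
Read 'b': {q1} → {q0, q1, q2, q4}.
Read 'c': {q0, q1, q2, q4} → {q0, q1, q2, q3, q4}.
Read 'b': {q0, q1, q2, q3, q4} → {q0, q1, q2, q4}.
Read 'c': {q0, q1, q2, q4} → {q0, q1, q2, q3, q4}.

{q0, q1, q2, q3, q4}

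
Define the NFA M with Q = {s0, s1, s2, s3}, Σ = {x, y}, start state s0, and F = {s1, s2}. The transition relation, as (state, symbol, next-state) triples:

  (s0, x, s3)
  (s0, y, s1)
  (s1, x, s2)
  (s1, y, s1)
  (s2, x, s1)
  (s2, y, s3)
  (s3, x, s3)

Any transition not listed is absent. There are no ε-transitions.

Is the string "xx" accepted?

Start in {s0}.
Read 'x': {s0} → {s3}.
Read 'x': {s3} → {s3}.
The final set {s3} contains no accepting state.

No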